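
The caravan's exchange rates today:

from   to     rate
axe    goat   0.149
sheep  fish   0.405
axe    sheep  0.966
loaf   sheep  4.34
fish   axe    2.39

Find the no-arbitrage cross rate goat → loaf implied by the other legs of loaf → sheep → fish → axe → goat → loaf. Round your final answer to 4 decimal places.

1.5976

Known legs of the cycle: 4.34 × 0.405 × 2.39 × 0.149 = 0.625934547
For no arbitrage the full-cycle product must be 1, so the missing rate is 1 / 0.625934547 ≈ 1.597611.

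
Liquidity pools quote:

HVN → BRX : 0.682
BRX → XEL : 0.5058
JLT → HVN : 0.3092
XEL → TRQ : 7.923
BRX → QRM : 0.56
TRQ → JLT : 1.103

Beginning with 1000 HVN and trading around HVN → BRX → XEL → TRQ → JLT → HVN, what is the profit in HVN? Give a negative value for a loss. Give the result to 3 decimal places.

1000 HVN × 0.682 = 682 BRX
682 BRX × 0.5058 = 344.9556 XEL
344.9556 XEL × 7.923 = 2733.0832188 TRQ
2733.0832188 TRQ × 1.103 = 3014.5907903364 JLT
3014.5907903364 JLT × 0.3092 = 932.11147237201488 HVN
Net change: 932.11147237201488 − 1000 = -67.88852762798512 HVN

-67.889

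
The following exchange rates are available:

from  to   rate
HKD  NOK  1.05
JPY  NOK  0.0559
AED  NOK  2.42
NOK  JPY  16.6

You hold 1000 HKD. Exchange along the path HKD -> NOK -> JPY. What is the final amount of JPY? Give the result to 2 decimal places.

1000 HKD × 1.05 = 1050 NOK
1050 NOK × 16.6 = 17430 JPY

17430.00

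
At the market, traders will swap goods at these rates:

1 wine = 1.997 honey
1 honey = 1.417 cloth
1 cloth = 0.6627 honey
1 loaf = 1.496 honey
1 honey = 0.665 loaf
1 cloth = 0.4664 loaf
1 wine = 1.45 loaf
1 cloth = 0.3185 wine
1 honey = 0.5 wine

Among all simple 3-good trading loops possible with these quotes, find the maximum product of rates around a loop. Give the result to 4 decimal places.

1.0846

honey→wine→loaf→honey: 0.5 × 1.45 × 1.496 = 1.08460
cloth→loaf→honey→cloth: 0.4664 × 1.496 × 1.417 = 0.98869
cloth→wine→honey→cloth: 0.3185 × 1.997 × 1.417 = 0.90128
Maximum is honey→wine→loaf→honey at 1.0846; arbitrage exists.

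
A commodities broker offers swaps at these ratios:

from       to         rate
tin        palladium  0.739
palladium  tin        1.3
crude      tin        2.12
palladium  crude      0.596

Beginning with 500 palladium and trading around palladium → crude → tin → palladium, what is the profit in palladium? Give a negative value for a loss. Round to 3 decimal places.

500 palladium × 0.596 = 298 crude
298 crude × 2.12 = 631.76 tin
631.76 tin × 0.739 = 466.87064 palladium
Net change: 466.87064 − 500 = -33.12936 palladium

-33.129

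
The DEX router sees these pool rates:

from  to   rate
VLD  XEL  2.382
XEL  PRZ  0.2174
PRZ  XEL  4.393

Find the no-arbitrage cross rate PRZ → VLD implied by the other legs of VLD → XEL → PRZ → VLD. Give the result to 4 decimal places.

1.9311

Known legs of the cycle: 2.382 × 0.2174 = 0.5178468
For no arbitrage the full-cycle product must be 1, so the missing rate is 1 / 0.5178468 ≈ 1.931073.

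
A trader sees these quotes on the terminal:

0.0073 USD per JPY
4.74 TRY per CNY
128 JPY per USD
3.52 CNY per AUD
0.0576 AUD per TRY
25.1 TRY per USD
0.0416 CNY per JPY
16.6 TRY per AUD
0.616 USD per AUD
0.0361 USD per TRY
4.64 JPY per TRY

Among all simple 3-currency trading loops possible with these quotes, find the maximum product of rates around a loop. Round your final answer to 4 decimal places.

0.9610

TRY→AUD→CNY→TRY: 0.0576 × 3.52 × 4.74 = 0.96104
TRY→JPY→CNY→TRY: 4.64 × 0.0416 × 4.74 = 0.91493
TRY→AUD→USD→TRY: 0.0576 × 0.616 × 25.1 = 0.89059
TRY→JPY→USD→TRY: 4.64 × 0.0073 × 25.1 = 0.85019
Maximum is TRY→AUD→CNY→TRY at 0.9610; no arbitrage — every cycle loses value.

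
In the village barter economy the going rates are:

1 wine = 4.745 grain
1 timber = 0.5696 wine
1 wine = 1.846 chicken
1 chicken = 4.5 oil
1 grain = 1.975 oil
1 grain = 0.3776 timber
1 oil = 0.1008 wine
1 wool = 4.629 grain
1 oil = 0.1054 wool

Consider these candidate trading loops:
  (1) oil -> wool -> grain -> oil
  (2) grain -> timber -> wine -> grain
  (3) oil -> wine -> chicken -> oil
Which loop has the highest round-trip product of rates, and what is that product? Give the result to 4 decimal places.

1.0206

(1) 0.1054 × 4.629 × 1.975 = 0.96360
(2) 0.3776 × 0.5696 × 4.745 = 1.02056
(3) 0.1008 × 1.846 × 4.5 = 0.83735
Highest is cycle (2) at 1.0206 (>1, arbitrage).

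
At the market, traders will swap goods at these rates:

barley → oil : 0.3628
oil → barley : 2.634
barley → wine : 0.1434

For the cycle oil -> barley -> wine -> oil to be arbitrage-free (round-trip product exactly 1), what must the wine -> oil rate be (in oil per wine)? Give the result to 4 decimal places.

2.6475

Known legs of the cycle: 2.634 × 0.1434 = 0.3777156
For no arbitrage the full-cycle product must be 1, so the missing rate is 1 / 0.3777156 ≈ 2.647495.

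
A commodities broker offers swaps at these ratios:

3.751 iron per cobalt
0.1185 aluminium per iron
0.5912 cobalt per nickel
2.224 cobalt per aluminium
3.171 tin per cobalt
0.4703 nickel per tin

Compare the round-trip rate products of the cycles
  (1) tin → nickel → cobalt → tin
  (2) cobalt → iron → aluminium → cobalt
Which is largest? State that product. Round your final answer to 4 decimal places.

0.9886

(1) 0.4703 × 0.5912 × 3.171 = 0.88167
(2) 3.751 × 0.1185 × 2.224 = 0.98855
Highest is cycle (2) at 0.9886 (≤1, no arbitrage).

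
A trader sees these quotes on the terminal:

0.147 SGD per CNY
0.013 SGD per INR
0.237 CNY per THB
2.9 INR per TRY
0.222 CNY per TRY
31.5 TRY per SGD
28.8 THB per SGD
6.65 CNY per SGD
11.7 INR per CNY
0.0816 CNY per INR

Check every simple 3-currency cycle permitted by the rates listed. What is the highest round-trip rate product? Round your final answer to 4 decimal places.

1.1876

TRY→INR→SGD→TRY: 2.9 × 0.013 × 31.5 = 1.18755
TRY→CNY→SGD→TRY: 0.222 × 0.147 × 31.5 = 1.02797
CNY→INR→SGD→CNY: 11.7 × 0.013 × 6.65 = 1.01147
THB→CNY→SGD→THB: 0.237 × 0.147 × 28.8 = 1.00336
Maximum is TRY→INR→SGD→TRY at 1.1876; arbitrage exists.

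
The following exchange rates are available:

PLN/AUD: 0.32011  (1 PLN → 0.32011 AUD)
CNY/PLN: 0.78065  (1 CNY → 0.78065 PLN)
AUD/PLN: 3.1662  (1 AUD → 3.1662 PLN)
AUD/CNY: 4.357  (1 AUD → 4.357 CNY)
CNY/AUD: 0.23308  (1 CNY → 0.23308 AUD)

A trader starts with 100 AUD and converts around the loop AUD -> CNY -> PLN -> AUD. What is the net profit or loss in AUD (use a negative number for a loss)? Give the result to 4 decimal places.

100 AUD × 4.357 = 435.7 CNY
435.7 CNY × 0.78065 = 340.129205 PLN
340.129205 PLN × 0.32011 = 108.87875981255 AUD
Net change: 108.87875981255 − 100 = 8.87875981255 AUD

8.8788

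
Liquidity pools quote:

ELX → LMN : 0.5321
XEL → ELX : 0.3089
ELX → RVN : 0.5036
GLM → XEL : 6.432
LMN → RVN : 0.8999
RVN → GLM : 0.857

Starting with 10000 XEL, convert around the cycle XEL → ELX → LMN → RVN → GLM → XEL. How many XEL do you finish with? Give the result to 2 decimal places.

8153.28

10000 XEL × 0.3089 = 3089 ELX
3089 ELX × 0.5321 = 1643.6569 LMN
1643.6569 LMN × 0.8999 = 1479.12684431 RVN
1479.12684431 RVN × 0.857 = 1267.61170557367 GLM
1267.61170557367 GLM × 6.432 = 8153.27849024984544 XEL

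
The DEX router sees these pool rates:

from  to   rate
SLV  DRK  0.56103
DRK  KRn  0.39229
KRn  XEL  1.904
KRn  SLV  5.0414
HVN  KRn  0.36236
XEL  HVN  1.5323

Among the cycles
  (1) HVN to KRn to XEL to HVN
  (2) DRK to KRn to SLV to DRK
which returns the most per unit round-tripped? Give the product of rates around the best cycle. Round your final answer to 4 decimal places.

1.1095

(1) 0.36236 × 1.904 × 1.5323 = 1.05719
(2) 0.39229 × 5.0414 × 0.56103 = 1.10954
Highest is cycle (2) at 1.1095 (>1, arbitrage).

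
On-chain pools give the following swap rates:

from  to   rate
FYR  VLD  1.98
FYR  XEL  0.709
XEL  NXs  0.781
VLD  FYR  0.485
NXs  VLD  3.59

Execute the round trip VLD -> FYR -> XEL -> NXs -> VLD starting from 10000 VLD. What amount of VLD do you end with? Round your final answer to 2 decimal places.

9641.25

10000 VLD × 0.485 = 4850 FYR
4850 FYR × 0.709 = 3438.65 XEL
3438.65 XEL × 0.781 = 2685.58565 NXs
2685.58565 NXs × 3.59 = 9641.2524835 VLD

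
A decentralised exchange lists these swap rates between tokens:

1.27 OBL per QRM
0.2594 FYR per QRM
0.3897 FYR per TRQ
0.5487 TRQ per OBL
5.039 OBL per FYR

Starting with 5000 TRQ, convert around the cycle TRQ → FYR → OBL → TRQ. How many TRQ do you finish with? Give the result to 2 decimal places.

5387.41

5000 TRQ × 0.3897 = 1948.5 FYR
1948.5 FYR × 5.039 = 9818.4915 OBL
9818.4915 OBL × 0.5487 = 5387.40628605 TRQ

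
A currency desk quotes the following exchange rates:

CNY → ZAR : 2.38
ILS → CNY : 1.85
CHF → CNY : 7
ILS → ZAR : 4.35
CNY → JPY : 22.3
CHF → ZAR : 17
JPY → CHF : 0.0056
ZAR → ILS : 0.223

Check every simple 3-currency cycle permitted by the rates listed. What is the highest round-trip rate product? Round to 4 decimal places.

0.9819

CNY→ZAR→ILS→CNY: 2.38 × 0.223 × 1.85 = 0.98187
CNY→JPY→CHF→CNY: 22.3 × 0.0056 × 7 = 0.87416
Maximum is CNY→ZAR→ILS→CNY at 0.9819; no arbitrage — every cycle loses value.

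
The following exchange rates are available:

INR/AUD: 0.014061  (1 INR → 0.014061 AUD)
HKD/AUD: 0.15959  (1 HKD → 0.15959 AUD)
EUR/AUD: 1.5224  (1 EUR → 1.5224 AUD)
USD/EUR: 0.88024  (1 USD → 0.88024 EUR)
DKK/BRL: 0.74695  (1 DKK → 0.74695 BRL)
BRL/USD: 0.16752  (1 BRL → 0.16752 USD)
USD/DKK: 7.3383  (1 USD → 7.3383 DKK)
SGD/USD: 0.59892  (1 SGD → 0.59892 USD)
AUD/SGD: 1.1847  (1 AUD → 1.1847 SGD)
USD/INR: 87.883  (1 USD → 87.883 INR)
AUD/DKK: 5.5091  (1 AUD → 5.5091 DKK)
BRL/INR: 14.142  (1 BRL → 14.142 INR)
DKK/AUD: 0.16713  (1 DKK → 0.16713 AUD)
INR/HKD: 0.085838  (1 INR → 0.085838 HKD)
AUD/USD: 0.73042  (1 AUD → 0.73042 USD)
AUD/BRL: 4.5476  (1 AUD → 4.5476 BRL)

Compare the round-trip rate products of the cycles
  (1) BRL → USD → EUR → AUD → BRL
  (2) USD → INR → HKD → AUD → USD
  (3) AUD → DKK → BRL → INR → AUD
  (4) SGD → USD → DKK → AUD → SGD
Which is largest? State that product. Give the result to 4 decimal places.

(1) 0.16752 × 0.88024 × 1.5224 × 4.5476 = 1.02089
(2) 87.883 × 0.085838 × 0.15959 × 0.73042 = 0.87935
(3) 5.5091 × 0.74695 × 14.142 × 0.014061 = 0.81827
(4) 0.59892 × 7.3383 × 0.16713 × 1.1847 = 0.87022
Highest is cycle (1) at 1.0209 (>1, arbitrage).

1.0209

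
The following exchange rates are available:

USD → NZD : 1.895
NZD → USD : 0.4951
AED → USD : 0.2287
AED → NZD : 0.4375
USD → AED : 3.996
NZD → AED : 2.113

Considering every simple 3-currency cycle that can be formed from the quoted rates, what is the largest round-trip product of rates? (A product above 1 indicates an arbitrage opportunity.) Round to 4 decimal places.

0.9157

AED→USD→NZD→AED: 0.2287 × 1.895 × 2.113 = 0.91575
AED→NZD→USD→AED: 0.4375 × 0.4951 × 3.996 = 0.86556
Maximum is AED→USD→NZD→AED at 0.9157; no arbitrage — every cycle loses value.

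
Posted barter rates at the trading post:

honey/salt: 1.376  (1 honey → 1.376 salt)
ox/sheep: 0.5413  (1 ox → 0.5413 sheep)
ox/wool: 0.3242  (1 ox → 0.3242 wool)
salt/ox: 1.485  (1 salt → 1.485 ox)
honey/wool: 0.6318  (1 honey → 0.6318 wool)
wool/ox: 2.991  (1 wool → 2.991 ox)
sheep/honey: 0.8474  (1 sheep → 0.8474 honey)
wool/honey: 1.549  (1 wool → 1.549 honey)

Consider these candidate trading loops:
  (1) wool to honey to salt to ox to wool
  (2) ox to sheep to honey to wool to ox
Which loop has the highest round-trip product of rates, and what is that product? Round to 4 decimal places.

1.0261

(1) 1.549 × 1.376 × 1.485 × 0.3242 = 1.02615
(2) 0.5413 × 0.8474 × 0.6318 × 2.991 = 0.86681
Highest is cycle (1) at 1.0261 (>1, arbitrage).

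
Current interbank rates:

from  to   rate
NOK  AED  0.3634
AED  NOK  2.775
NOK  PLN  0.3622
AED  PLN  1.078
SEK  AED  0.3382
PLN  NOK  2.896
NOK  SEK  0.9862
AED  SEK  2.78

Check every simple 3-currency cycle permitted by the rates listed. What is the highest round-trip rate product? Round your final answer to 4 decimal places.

AED→PLN→NOK→AED: 1.078 × 2.896 × 0.3634 = 1.13449
AED→NOK→SEK→AED: 2.775 × 0.9862 × 0.3382 = 0.92555
Maximum is AED→PLN→NOK→AED at 1.1345; arbitrage exists.

1.1345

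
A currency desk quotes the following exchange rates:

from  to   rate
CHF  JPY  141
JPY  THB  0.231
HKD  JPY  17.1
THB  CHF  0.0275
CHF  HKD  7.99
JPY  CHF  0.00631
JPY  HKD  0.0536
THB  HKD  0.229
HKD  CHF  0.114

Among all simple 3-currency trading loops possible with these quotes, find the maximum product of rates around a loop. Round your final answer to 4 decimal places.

0.9046

HKD→JPY→THB→HKD: 17.1 × 0.231 × 0.229 = 0.90457
THB→CHF→JPY→THB: 0.0275 × 141 × 0.231 = 0.89570
HKD→JPY→CHF→HKD: 17.1 × 0.00631 × 7.99 = 0.86213
HKD→CHF→JPY→HKD: 0.114 × 141 × 0.0536 = 0.86157
Maximum is HKD→JPY→THB→HKD at 0.9046; no arbitrage — every cycle loses value.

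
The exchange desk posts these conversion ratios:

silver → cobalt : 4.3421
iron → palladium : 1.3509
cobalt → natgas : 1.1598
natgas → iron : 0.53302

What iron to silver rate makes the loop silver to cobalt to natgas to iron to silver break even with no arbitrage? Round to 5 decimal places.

0.37254

Known legs of the cycle: 4.3421 × 1.1598 × 0.53302 = 2.6842714394916
For no arbitrage the full-cycle product must be 1, so the missing rate is 1 / 2.6842714394916 ≈ 0.3725406.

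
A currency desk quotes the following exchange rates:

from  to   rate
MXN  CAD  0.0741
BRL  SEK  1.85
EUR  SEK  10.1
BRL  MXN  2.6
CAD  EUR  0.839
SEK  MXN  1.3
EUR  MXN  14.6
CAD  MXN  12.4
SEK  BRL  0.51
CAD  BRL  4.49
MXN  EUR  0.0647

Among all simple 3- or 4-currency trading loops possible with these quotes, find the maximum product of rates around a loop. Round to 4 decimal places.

0.9077

EUR→MXN→CAD→EUR: 14.6 × 0.0741 × 0.839 = 0.90768
EUR→SEK→BRL→MXN→EUR: 10.1 × 0.51 × 2.6 × 0.0647 = 0.86650
BRL→MXN→CAD→BRL: 2.6 × 0.0741 × 4.49 = 0.86504
EUR→SEK→MXN→EUR: 10.1 × 1.3 × 0.0647 = 0.84951
EUR→SEK→MXN→CAD→EUR: 10.1 × 1.3 × 0.0741 × 0.839 = 0.81629
SEK→MXN→CAD→BRL→SEK: 1.3 × 0.0741 × 4.49 × 1.85 = 0.80017
Maximum is EUR→MXN→CAD→EUR at 0.9077; no arbitrage — every cycle loses value.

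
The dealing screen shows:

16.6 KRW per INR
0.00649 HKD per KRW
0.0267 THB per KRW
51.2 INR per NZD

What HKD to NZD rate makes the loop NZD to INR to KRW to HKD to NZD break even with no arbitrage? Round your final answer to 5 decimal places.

0.18129

Known legs of the cycle: 51.2 × 16.6 × 0.00649 = 5.5159808
For no arbitrage the full-cycle product must be 1, so the missing rate is 1 / 5.5159808 ≈ 0.1812914.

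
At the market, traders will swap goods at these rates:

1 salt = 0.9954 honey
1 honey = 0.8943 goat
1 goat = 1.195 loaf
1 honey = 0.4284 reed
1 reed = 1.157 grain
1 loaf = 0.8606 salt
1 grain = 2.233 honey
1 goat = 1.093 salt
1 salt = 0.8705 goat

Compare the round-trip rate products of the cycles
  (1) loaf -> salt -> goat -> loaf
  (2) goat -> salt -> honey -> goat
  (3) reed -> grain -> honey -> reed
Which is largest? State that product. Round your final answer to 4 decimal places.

(1) 0.8606 × 0.8705 × 1.195 = 0.89524
(2) 1.093 × 0.9954 × 0.8943 = 0.97297
(3) 1.157 × 2.233 × 0.4284 = 1.10681
Highest is cycle (3) at 1.1068 (>1, arbitrage).

1.1068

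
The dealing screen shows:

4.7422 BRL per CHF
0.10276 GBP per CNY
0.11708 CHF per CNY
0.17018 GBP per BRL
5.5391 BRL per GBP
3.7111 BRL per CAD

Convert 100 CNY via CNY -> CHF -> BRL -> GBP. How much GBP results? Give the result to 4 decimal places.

9.4487

100 CNY × 0.11708 = 11.708 CHF
11.708 CHF × 4.7422 = 55.5216776 BRL
55.5216776 BRL × 0.17018 = 9.448679093968 GBP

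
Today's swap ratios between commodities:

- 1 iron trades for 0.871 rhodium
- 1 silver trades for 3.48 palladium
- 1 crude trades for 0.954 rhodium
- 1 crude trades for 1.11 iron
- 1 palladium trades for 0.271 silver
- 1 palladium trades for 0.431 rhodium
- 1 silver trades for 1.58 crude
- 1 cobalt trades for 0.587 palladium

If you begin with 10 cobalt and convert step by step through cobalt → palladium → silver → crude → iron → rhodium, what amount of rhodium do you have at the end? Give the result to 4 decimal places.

10 cobalt × 0.587 = 5.87 palladium
5.87 palladium × 0.271 = 1.59077 silver
1.59077 silver × 1.58 = 2.5134166 crude
2.5134166 crude × 1.11 = 2.789892426 iron
2.789892426 iron × 0.871 = 2.429996303046 rhodium

2.4300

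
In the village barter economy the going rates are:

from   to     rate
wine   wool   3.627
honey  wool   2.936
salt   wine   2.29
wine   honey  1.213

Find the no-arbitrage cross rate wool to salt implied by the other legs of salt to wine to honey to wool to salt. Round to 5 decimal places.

0.12262

Known legs of the cycle: 2.29 × 1.213 × 2.936 = 8.15553272
For no arbitrage the full-cycle product must be 1, so the missing rate is 1 / 8.15553272 ≈ 0.1226161.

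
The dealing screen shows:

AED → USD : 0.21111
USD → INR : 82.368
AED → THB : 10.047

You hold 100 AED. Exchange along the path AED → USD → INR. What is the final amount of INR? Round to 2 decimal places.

1738.87

100 AED × 0.21111 = 21.111 USD
21.111 USD × 82.368 = 1738.870848 INR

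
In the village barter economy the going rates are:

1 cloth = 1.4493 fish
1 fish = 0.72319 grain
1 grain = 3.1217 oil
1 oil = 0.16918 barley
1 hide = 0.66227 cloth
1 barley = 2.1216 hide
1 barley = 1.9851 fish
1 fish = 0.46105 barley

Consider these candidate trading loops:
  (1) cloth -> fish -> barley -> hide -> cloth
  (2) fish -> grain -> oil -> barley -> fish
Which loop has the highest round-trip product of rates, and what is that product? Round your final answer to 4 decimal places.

(1) 1.4493 × 0.46105 × 2.1216 × 0.66227 = 0.93887
(2) 0.72319 × 3.1217 × 0.16918 × 1.9851 = 0.75818
Highest is cycle (1) at 0.9389 (≤1, no arbitrage).

0.9389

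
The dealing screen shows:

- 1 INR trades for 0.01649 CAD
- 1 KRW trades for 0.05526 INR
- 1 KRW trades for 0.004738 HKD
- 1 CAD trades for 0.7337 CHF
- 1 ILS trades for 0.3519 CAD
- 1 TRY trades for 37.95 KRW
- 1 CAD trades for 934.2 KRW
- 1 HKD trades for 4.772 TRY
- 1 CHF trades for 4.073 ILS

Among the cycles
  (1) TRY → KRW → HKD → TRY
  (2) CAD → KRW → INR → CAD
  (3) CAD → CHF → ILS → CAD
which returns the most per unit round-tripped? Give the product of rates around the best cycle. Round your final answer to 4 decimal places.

(1) 37.95 × 0.004738 × 4.772 = 0.85804
(2) 934.2 × 0.05526 × 0.01649 = 0.85128
(3) 0.7337 × 4.073 × 0.3519 = 1.05160
Highest is cycle (3) at 1.0516 (>1, arbitrage).

1.0516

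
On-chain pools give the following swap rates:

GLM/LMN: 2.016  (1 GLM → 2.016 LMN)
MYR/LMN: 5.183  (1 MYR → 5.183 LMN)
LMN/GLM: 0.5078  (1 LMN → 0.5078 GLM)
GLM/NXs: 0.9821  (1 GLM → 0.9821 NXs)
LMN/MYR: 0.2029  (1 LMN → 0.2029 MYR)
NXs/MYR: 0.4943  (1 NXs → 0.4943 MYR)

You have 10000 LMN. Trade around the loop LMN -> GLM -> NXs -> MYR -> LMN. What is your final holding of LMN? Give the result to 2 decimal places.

12776.74

10000 LMN × 0.5078 = 5078 GLM
5078 GLM × 0.9821 = 4987.1038 NXs
4987.1038 NXs × 0.4943 = 2465.12540834 MYR
2465.12540834 MYR × 5.183 = 12776.74499142622 LMN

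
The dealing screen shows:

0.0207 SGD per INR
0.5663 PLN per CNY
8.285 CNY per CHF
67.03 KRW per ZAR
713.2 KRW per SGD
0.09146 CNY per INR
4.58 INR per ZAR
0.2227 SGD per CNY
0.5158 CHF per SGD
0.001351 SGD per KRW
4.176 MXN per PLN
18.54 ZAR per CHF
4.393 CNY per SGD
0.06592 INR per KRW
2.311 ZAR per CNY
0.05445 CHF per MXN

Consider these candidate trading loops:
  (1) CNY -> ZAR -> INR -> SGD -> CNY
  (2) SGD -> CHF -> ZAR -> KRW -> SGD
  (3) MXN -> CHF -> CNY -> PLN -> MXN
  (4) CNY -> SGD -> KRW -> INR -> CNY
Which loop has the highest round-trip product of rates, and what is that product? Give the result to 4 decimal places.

1.0668

(1) 2.311 × 4.58 × 0.0207 × 4.393 = 0.96249
(2) 0.5158 × 18.54 × 67.03 × 0.001351 = 0.86600
(3) 0.05445 × 8.285 × 0.5663 × 4.176 = 1.06684
(4) 0.2227 × 713.2 × 0.06592 × 0.09146 = 0.95759
Highest is cycle (3) at 1.0668 (>1, arbitrage).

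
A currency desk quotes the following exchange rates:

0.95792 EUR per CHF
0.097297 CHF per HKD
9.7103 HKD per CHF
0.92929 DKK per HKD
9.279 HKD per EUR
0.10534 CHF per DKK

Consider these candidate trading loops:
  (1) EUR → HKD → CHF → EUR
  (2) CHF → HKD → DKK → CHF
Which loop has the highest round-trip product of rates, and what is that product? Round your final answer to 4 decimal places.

0.9506

(1) 9.279 × 0.097297 × 0.95792 = 0.86483
(2) 9.7103 × 0.92929 × 0.10534 = 0.95055
Highest is cycle (2) at 0.9506 (≤1, no arbitrage).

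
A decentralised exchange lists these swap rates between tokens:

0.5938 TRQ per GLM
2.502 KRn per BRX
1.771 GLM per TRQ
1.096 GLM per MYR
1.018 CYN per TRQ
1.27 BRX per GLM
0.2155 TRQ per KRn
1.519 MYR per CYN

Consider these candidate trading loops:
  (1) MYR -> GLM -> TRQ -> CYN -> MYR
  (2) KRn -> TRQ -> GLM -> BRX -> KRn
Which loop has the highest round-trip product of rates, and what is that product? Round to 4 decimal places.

1.2127

(1) 1.096 × 0.5938 × 1.018 × 1.519 = 1.00637
(2) 0.2155 × 1.771 × 1.27 × 2.502 = 1.21271
Highest is cycle (2) at 1.2127 (>1, arbitrage).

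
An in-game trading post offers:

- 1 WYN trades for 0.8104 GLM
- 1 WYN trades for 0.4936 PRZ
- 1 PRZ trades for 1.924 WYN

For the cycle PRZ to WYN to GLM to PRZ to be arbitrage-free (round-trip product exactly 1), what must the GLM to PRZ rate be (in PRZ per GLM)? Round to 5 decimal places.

Known legs of the cycle: 1.924 × 0.8104 = 1.5592096
For no arbitrage the full-cycle product must be 1, so the missing rate is 1 / 1.5592096 ≈ 0.6413506.

0.64135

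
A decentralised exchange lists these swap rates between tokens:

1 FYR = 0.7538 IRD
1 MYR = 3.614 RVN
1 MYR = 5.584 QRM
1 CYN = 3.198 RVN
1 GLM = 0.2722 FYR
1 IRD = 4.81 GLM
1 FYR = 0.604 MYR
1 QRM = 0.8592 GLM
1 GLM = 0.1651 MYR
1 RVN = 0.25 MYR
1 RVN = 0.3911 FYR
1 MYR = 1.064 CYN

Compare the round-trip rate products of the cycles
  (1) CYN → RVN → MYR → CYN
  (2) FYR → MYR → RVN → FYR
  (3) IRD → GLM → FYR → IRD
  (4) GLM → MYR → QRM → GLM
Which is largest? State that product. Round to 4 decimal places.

(1) 3.198 × 0.25 × 1.064 = 0.85067
(2) 0.604 × 3.614 × 0.3911 = 0.85371
(3) 4.81 × 0.2722 × 0.7538 = 0.98694
(4) 0.1651 × 5.584 × 0.8592 = 0.79211
Highest is cycle (3) at 0.9869 (≤1, no arbitrage).

0.9869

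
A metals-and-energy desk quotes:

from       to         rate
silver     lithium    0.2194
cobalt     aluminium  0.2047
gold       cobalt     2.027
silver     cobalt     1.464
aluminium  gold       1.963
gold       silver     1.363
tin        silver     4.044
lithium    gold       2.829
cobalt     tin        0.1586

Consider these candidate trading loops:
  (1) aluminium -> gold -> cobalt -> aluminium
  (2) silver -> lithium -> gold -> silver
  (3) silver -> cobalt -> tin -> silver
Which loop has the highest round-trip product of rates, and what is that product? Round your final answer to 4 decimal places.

(1) 1.963 × 2.027 × 0.2047 = 0.81450
(2) 0.2194 × 2.829 × 1.363 = 0.84599
(3) 1.464 × 0.1586 × 4.044 = 0.93898
Highest is cycle (3) at 0.9390 (≤1, no arbitrage).

0.9390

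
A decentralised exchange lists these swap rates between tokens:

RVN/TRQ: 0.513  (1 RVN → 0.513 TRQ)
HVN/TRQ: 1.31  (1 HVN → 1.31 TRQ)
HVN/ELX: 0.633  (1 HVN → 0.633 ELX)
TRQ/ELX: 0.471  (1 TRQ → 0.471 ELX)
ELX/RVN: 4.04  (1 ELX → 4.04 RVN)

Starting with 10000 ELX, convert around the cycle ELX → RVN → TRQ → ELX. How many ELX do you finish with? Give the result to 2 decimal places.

9761.57

10000 ELX × 4.04 = 40400 RVN
40400 RVN × 0.513 = 20725.2 TRQ
20725.2 TRQ × 0.471 = 9761.5692 ELX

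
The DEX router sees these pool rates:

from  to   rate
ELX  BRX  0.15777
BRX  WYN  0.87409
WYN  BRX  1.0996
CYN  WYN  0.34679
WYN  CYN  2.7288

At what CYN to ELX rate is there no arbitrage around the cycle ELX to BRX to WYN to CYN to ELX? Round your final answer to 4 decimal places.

2.6573

Known legs of the cycle: 0.15777 × 0.87409 × 2.7288 = 0.37631565327384
For no arbitrage the full-cycle product must be 1, so the missing rate is 1 / 0.37631565327384 ≈ 2.657344.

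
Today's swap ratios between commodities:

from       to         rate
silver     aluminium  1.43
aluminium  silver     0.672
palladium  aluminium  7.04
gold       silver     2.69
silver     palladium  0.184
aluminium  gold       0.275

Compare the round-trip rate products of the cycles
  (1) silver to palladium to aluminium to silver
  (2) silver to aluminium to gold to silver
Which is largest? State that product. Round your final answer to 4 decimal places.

1.0578

(1) 0.184 × 7.04 × 0.672 = 0.87048
(2) 1.43 × 0.275 × 2.69 = 1.05784
Highest is cycle (2) at 1.0578 (>1, arbitrage).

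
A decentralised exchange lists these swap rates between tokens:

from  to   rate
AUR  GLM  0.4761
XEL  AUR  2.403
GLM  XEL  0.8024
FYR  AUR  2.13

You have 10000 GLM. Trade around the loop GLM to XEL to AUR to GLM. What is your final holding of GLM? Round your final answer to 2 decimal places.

9180.00

10000 GLM × 0.8024 = 8024 XEL
8024 XEL × 2.403 = 19281.672 AUR
19281.672 AUR × 0.4761 = 9180.0040392 GLM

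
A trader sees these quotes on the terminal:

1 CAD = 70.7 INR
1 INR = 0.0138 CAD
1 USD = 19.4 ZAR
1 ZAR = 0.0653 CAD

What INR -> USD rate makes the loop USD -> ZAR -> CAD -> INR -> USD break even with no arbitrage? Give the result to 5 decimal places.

0.01117

Known legs of the cycle: 19.4 × 0.0653 × 70.7 = 89.564174
For no arbitrage the full-cycle product must be 1, so the missing rate is 1 / 89.564174 ≈ 0.0111652.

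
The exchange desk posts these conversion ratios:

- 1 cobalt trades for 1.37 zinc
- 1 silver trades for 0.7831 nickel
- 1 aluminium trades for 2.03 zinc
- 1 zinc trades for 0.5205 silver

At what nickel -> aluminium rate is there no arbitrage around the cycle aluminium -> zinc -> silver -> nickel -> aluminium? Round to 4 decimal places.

Known legs of the cycle: 2.03 × 0.5205 × 0.7831 = 0.8274352065
For no arbitrage the full-cycle product must be 1, so the missing rate is 1 / 0.8274352065 ≈ 1.208554.

1.2086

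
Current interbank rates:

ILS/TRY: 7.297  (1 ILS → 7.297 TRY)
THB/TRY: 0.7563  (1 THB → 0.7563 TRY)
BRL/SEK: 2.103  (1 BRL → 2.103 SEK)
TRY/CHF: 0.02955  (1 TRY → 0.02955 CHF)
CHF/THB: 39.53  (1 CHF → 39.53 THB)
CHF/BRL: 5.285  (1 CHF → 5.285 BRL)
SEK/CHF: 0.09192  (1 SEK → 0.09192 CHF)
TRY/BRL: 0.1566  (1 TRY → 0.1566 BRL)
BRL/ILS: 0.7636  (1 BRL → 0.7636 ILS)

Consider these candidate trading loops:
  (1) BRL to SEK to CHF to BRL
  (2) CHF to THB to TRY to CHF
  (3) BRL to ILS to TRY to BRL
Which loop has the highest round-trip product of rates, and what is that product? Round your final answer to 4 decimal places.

1.0216

(1) 2.103 × 0.09192 × 5.285 = 1.02163
(2) 39.53 × 0.7563 × 0.02955 = 0.88344
(3) 0.7636 × 7.297 × 0.1566 = 0.87257
Highest is cycle (1) at 1.0216 (>1, arbitrage).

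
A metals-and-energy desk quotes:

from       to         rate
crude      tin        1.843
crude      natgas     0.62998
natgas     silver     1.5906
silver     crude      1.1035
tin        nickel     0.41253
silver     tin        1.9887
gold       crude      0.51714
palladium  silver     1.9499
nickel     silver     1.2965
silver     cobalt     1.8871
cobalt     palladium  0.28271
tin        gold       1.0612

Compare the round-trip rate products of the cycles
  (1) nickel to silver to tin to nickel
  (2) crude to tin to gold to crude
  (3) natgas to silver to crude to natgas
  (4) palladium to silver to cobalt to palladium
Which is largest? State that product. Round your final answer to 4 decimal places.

(1) 1.2965 × 1.9887 × 0.41253 = 1.06365
(2) 1.843 × 1.0612 × 0.51714 = 1.01142
(3) 1.5906 × 1.1035 × 0.62998 = 1.10576
(4) 1.9499 × 1.8871 × 0.28271 = 1.04028
Highest is cycle (3) at 1.1058 (>1, arbitrage).

1.1058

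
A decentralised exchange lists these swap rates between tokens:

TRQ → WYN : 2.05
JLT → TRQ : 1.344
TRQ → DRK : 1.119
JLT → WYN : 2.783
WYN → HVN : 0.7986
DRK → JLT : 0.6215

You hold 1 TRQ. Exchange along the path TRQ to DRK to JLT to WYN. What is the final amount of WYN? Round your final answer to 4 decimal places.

1 TRQ × 1.119 = 1.119 DRK
1.119 DRK × 0.6215 = 0.6954585 JLT
0.6954585 JLT × 2.783 = 1.9354610055 WYN

1.9355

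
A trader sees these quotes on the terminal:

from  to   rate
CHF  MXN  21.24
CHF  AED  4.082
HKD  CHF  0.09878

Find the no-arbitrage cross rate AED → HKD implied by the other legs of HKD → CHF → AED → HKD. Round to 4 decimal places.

Known legs of the cycle: 0.09878 × 4.082 = 0.40321996
For no arbitrage the full-cycle product must be 1, so the missing rate is 1 / 0.40321996 ≈ 2.480036.

2.4800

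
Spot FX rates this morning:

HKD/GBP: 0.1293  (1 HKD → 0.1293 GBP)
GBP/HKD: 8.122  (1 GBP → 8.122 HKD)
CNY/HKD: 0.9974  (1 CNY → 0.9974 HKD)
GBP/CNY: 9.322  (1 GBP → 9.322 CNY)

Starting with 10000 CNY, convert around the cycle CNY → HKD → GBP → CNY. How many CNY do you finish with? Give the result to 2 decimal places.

12022.01

10000 CNY × 0.9974 = 9974 HKD
9974 HKD × 0.1293 = 1289.6382 GBP
1289.6382 GBP × 9.322 = 12022.0073004 CNY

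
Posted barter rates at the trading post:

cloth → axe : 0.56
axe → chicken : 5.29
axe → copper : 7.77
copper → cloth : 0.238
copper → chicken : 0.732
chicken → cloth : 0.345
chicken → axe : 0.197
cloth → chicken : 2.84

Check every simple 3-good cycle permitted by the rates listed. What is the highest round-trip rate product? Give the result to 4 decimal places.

chicken→axe→copper→chicken: 0.197 × 7.77 × 0.732 = 1.12047
copper→cloth→axe→copper: 0.238 × 0.56 × 7.77 = 1.03559
chicken→cloth→axe→chicken: 0.345 × 0.56 × 5.29 = 1.02203
Maximum is chicken→axe→copper→chicken at 1.1205; arbitrage exists.

1.1205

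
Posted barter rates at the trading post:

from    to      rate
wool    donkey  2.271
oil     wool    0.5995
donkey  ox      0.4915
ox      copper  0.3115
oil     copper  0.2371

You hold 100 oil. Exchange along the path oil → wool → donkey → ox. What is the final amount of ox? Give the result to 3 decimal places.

66.916

100 oil × 0.5995 = 59.95 wool
59.95 wool × 2.271 = 136.14645 donkey
136.14645 donkey × 0.4915 = 66.915980175 ox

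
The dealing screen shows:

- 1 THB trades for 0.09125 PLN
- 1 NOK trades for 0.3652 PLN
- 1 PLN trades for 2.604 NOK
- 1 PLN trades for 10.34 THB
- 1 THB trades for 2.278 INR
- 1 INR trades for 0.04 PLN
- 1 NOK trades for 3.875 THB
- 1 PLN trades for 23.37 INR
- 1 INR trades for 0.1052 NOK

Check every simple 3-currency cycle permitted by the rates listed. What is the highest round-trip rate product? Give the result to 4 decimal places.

THB→INR→PLN→THB: 2.278 × 0.04 × 10.34 = 0.94218
NOK→THB→INR→NOK: 3.875 × 2.278 × 0.1052 = 0.92863
NOK→THB→PLN→NOK: 3.875 × 0.09125 × 2.604 = 0.92076
NOK→PLN→INR→NOK: 0.3652 × 23.37 × 0.1052 = 0.89785
Maximum is THB→INR→PLN→THB at 0.9422; no arbitrage — every cycle loses value.

0.9422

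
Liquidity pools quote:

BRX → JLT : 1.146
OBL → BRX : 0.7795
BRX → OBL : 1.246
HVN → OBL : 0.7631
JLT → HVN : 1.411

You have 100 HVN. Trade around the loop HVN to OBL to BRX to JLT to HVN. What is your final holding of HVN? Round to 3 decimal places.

96.185

100 HVN × 0.7631 = 76.31 OBL
76.31 OBL × 0.7795 = 59.483645 BRX
59.483645 BRX × 1.146 = 68.16825717 JLT
68.16825717 JLT × 1.411 = 96.18541086687 HVN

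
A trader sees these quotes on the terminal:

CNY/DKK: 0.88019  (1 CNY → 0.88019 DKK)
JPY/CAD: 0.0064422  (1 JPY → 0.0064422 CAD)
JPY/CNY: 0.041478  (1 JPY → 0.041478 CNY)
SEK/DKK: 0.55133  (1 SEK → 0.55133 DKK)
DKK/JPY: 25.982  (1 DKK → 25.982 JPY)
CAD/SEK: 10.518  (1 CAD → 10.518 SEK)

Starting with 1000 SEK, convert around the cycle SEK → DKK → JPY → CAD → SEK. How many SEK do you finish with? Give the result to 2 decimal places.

1000 SEK × 0.55133 = 551.33 DKK
551.33 DKK × 25.982 = 14324.65606 JPY
14324.65606 JPY × 0.0064422 = 92.282299269732 CAD
92.282299269732 CAD × 10.518 = 970.625223719041176 SEK

970.63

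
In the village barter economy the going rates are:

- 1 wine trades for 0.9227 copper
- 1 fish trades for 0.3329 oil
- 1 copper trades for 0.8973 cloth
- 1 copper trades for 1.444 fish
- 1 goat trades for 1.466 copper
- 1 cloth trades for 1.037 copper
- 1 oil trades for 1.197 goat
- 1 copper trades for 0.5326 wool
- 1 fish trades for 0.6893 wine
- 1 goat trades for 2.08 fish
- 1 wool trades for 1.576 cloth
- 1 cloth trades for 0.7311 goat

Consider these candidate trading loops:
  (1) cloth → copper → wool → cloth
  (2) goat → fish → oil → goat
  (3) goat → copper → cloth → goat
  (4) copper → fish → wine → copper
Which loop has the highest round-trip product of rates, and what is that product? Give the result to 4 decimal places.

(1) 1.037 × 0.5326 × 1.576 = 0.87043
(2) 2.08 × 0.3329 × 1.197 = 0.82884
(3) 1.466 × 0.8973 × 0.7311 = 0.96172
(4) 1.444 × 0.6893 × 0.9227 = 0.91841
Highest is cycle (3) at 0.9617 (≤1, no arbitrage).

0.9617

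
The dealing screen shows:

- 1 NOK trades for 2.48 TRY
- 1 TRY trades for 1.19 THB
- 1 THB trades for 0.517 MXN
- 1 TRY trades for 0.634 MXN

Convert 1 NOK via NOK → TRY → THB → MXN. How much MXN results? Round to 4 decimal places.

1.5258

1 NOK × 2.48 = 2.48 TRY
2.48 TRY × 1.19 = 2.9512 THB
2.9512 THB × 0.517 = 1.5257704 MXN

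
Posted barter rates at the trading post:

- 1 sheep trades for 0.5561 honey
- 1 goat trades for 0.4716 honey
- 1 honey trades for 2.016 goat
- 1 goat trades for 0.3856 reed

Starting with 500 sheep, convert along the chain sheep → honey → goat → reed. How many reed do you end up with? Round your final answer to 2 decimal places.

216.15

500 sheep × 0.5561 = 278.05 honey
278.05 honey × 2.016 = 560.5488 goat
560.5488 goat × 0.3856 = 216.14761728 reed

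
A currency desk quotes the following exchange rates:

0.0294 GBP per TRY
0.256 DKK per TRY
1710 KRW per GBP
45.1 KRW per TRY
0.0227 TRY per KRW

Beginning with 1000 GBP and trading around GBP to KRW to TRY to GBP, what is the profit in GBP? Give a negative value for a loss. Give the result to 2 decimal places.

1000 GBP × 1710 = 1710000 KRW
1710000 KRW × 0.0227 = 38817 TRY
38817 TRY × 0.0294 = 1141.2198 GBP
Net change: 1141.2198 − 1000 = 141.2198 GBP

141.22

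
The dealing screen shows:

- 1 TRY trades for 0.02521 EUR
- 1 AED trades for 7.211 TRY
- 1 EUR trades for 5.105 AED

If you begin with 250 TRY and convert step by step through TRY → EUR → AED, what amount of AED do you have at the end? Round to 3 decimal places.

250 TRY × 0.02521 = 6.3025 EUR
6.3025 EUR × 5.105 = 32.1742625 AED

32.174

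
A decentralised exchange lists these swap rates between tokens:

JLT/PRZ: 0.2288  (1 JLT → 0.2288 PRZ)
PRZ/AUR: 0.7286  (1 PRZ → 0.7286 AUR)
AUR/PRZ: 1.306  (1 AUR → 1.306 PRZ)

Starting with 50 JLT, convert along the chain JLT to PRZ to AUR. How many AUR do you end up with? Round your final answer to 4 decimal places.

8.3352

50 JLT × 0.2288 = 11.44 PRZ
11.44 PRZ × 0.7286 = 8.335184 AUR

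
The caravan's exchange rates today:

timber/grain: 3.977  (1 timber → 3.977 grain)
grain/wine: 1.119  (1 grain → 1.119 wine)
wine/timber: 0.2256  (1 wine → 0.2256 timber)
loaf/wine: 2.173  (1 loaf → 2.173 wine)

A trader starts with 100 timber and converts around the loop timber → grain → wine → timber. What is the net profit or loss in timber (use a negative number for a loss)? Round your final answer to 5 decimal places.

0.39793

100 timber × 3.977 = 397.7 grain
397.7 grain × 1.119 = 445.0263 wine
445.0263 wine × 0.2256 = 100.39793328 timber
Net change: 100.39793328 − 100 = 0.39793328 timber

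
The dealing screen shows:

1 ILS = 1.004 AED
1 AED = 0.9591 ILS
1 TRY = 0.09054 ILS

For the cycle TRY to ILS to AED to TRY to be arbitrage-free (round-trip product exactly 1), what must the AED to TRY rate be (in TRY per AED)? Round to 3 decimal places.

11.001

Known legs of the cycle: 0.09054 × 1.004 = 0.09090216
For no arbitrage the full-cycle product must be 1, so the missing rate is 1 / 0.09090216 ≈ 11.00084.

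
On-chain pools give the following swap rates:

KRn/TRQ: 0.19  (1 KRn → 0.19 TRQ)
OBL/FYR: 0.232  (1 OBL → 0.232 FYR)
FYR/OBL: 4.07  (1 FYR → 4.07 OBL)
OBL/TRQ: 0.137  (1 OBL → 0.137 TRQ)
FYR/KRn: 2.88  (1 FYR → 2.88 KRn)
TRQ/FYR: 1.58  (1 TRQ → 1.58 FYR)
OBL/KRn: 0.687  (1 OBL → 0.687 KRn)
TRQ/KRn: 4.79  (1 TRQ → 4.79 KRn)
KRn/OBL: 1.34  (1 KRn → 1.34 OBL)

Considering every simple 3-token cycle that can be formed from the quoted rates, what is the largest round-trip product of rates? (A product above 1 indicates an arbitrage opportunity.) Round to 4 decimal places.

FYR→KRn→OBL→FYR: 2.88 × 1.34 × 0.232 = 0.89533
FYR→OBL→TRQ→FYR: 4.07 × 0.137 × 1.58 = 0.88099
TRQ→KRn→OBL→TRQ: 4.79 × 1.34 × 0.137 = 0.87935
FYR→KRn→TRQ→FYR: 2.88 × 0.19 × 1.58 = 0.86458
Maximum is FYR→KRn→OBL→FYR at 0.8953; no arbitrage — every cycle loses value.

0.8953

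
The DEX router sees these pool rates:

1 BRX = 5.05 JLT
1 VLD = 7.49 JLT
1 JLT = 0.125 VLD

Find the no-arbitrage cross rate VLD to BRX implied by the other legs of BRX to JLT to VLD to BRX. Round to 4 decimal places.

Known legs of the cycle: 5.05 × 0.125 = 0.63125
For no arbitrage the full-cycle product must be 1, so the missing rate is 1 / 0.63125 ≈ 1.584158.

1.5842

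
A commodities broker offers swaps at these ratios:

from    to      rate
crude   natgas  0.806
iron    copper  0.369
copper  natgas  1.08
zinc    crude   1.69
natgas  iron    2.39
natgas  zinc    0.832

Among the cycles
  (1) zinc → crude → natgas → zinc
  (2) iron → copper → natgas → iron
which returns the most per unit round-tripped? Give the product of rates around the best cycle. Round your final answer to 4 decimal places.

(1) 1.69 × 0.806 × 0.832 = 1.13330
(2) 0.369 × 1.08 × 2.39 = 0.95246
Highest is cycle (1) at 1.1333 (>1, arbitrage).

1.1333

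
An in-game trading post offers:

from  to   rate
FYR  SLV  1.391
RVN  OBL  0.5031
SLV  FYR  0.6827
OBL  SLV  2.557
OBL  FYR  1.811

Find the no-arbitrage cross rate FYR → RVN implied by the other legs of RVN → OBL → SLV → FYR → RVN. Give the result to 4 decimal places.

Known legs of the cycle: 0.5031 × 2.557 × 0.6827 = 0.87824350809
For no arbitrage the full-cycle product must be 1, so the missing rate is 1 / 0.87824350809 ≈ 1.138636.

1.1386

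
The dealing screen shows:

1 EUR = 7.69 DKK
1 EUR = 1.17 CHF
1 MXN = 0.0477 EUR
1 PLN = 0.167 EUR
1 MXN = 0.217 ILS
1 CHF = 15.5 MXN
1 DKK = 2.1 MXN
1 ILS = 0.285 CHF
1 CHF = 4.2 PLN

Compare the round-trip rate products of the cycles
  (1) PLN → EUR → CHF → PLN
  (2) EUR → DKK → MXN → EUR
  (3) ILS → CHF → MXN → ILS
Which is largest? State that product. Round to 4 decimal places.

(1) 0.167 × 1.17 × 4.2 = 0.82064
(2) 7.69 × 2.1 × 0.0477 = 0.77031
(3) 0.285 × 15.5 × 0.217 = 0.95860
Highest is cycle (3) at 0.9586 (≤1, no arbitrage).

0.9586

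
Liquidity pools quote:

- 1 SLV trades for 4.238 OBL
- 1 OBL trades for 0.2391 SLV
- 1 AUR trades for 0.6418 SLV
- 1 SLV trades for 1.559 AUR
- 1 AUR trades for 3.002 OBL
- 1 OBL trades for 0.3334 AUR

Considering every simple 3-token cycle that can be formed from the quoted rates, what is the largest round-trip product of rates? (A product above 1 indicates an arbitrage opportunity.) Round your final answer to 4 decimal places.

1.1190

SLV→AUR→OBL→SLV: 1.559 × 3.002 × 0.2391 = 1.11902
SLV→OBL→AUR→SLV: 4.238 × 0.3334 × 0.6418 = 0.90683
Maximum is SLV→AUR→OBL→SLV at 1.1190; arbitrage exists.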